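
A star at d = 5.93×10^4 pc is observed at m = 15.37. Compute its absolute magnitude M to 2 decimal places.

-3.50

M = m − 5 log₁₀(d/10 pc) = 15.37 − 5 log₁₀(5.93×10^4/10)
  = 15.37 − 5 × 3.773 = 15.37 − 18.87 = -3.50.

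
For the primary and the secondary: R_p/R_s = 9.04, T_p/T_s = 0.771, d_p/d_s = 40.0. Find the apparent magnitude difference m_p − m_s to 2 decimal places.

L_p/L_s = (9.04)²(0.771)⁴ = 28.88.
F_p/F_s = (L_p/L_s)/(d_p/d_s)² = 28.88/1600 = 0.01805.
m_p − m_s = −2.5 log₁₀(0.01805) = 4.36.

4.36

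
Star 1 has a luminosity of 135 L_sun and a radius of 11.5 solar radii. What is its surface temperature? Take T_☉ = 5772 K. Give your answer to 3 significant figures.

5.80×10^3 K

T/T_☉ = (L/L_☉)^(1/4) / (R/R_☉)^(1/2)
T = 5772 × (135)^(1/4) / √(11.5) = 5772 × 3.409 / 3.391 = 5802 K.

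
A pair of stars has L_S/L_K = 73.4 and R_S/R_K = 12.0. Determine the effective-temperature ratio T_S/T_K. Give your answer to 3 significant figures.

0.845

L ∝ R²T⁴ gives T ∝ (L/R²)^(1/4), so
T_S/T_K = (73.4 / 12.0²)^(1/4) = (0.5097)^(1/4) = 0.8450.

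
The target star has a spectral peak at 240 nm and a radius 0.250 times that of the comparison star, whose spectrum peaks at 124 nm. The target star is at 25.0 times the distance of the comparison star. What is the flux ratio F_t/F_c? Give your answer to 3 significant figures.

Wien's law: T_t/T_c = λ_c/λ_t = 124/240 = 0.5167.
L_t/L_c = (R_t/R_c)²(T_t/T_c)⁴ = (0.250)²(0.5167)⁴ = 0.004454.
F_t/F_c = (L_t/L_c)/(d_t/d_c)² = 0.004454/(25.0)² = 7.126×10^-6.

7.13×10^-6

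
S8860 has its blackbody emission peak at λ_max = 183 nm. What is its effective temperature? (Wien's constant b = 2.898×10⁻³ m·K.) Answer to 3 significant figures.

T = b/λ_max = 2.898×10⁻³ / (183×10⁻⁹) = 1.584×10^4 K.

1.58×10^4 K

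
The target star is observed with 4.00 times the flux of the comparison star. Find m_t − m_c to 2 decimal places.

m_t − m_c = −2.5 log₁₀(F_t/F_c) = −2.5 log₁₀(4.00) = −2.5 × (0.602) = -1.505.

-1.51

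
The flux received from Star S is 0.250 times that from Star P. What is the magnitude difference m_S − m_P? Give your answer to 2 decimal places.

1.51

m_S − m_P = −2.5 log₁₀(F_S/F_P) = −2.5 log₁₀(0.250) = −2.5 × (-0.602) = 1.505.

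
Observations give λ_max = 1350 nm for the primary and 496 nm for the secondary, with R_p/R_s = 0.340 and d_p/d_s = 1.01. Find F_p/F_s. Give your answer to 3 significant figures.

0.00206

Wien's law: T_p/T_s = λ_s/λ_p = 496/1350 = 0.3674.
L_p/L_s = (R_p/R_s)²(T_p/T_s)⁴ = (0.340)²(0.3674)⁴ = 0.002106.
F_p/F_s = (L_p/L_s)/(d_p/d_s)² = 0.002106/(1.01)² = 0.002065.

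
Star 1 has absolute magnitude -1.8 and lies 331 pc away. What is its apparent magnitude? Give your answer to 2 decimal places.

5.80

m = M + 5 log₁₀(d/10 pc) = -1.8 + 5 log₁₀(331/10)
  = -1.8 + 5 × 1.520 = -1.8 + 7.60 = 5.80.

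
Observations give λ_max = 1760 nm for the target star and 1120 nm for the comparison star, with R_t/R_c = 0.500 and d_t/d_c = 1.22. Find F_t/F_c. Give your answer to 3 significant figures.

0.0275

Wien's law: T_t/T_c = λ_c/λ_t = 1120/1760 = 0.6364.
L_t/L_c = (R_t/R_c)²(T_t/T_c)⁴ = (0.500)²(0.6364)⁴ = 0.04100.
F_t/F_c = (L_t/L_c)/(d_t/d_c)² = 0.04100/(1.22)² = 0.02754.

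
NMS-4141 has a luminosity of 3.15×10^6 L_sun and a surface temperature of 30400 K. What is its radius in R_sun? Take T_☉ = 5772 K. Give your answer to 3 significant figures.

R/R_☉ = √(L/L_☉) / (T/T_☉)² = √(3.15×10^6) / (5.267)²
       = 1775 / 27.74 = 63.98.

64.0 R_sun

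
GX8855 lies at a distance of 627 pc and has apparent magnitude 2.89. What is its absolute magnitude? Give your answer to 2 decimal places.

M = m − 5 log₁₀(d/10 pc) = 2.89 − 5 log₁₀(627/10)
  = 2.89 − 5 × 1.797 = 2.89 − 8.99 = -6.10.

-6.10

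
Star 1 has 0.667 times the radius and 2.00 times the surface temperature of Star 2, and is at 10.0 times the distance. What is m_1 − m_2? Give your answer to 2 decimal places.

2.87

L_1/L_2 = (0.667)²(2.00)⁴ = 7.118.
F_1/F_2 = (L_1/L_2)/(d_1/d_2)² = 7.118/100.0 = 0.07118.
m_1 − m_2 = −2.5 log₁₀(0.07118) = 2.87.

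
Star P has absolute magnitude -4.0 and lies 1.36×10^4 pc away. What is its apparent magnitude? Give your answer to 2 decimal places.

m = M + 5 log₁₀(d/10 pc) = -4.0 + 5 log₁₀(1.36×10^4/10)
  = -4.0 + 5 × 3.134 = -4.0 + 15.67 = 11.67.

11.67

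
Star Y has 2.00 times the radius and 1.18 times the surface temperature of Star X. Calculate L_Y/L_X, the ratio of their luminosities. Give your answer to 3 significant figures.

7.76

From the Stefan–Boltzmann law, L ∝ R²T⁴, so
L_Y/L_X = (R_Y/R_X)² (T_Y/T_X)⁴ = (2.00)² × (1.18)⁴ = 4.000 × 1.939 = 7.755.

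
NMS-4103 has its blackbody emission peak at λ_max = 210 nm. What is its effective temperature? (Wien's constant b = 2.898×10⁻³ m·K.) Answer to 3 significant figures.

T = b/λ_max = 2.898×10⁻³ / (210×10⁻⁹) = 1.380×10^4 K.

1.38×10^4 K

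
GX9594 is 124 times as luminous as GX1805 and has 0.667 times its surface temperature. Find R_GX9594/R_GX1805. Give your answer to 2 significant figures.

L ∝ R²T⁴ gives R ∝ √L / T², so
R_GX9594/R_GX1805 = √(124) / (0.667)² = 11.14 / 0.4449 = 25.03.

25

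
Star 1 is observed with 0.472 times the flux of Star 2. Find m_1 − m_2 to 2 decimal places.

0.82

m_1 − m_2 = −2.5 log₁₀(F_1/F_2) = −2.5 log₁₀(0.472) = −2.5 × (-0.326) = 0.815.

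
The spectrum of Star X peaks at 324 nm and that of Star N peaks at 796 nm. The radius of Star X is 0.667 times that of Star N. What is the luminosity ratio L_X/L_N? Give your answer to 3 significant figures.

16.2

Wien's law gives T ∝ 1/λ_max, so T_X/T_N = λ_N/λ_X = 796/324 = 2.457.
Then L ∝ R²T⁴ gives L_X/L_N = (0.667)² × (2.457)⁴ = 0.4449 × 36.43 = 16.21.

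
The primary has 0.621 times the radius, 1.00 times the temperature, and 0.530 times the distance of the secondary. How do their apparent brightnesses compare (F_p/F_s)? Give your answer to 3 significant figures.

L_p/L_s = (R_p/R_s)²(T_p/T_s)⁴ = (0.621)² × (1.00)⁴ = 0.3856.
F_p/F_s = (L_p/L_s)/(d_p/d_s)² = 0.3856 / (0.530)² = 1.373.

1.37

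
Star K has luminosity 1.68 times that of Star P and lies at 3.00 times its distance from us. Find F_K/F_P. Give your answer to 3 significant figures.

F = L/(4πd²), so F_K/F_P = (L_K/L_P) / (d_K/d_P)²
= 1.68 / (3.00)² = 1.68 / 9.000 = 0.1867.

0.187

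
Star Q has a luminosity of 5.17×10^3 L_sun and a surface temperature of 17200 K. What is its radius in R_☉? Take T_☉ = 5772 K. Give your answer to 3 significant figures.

R/R_☉ = √(L/L_☉) / (T/T_☉)² = √(5.17×10^3) / (2.980)²
       = 71.90 / 8.880 = 8.097.

8.10 R_☉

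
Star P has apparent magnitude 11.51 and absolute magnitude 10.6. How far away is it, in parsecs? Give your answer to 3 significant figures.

m − M = 5 log₁₀(d/10 pc)
11.51 − (10.6) = 0.91 = 5 log₁₀(d/10)
d = 10 × 10^(0.91/5) = 10 × 10^0.182 = 15.21 pc.

15.2 pc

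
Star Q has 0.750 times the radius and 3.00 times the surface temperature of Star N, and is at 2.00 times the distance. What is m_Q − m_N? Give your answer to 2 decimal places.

L_Q/L_N = (0.750)²(3.00)⁴ = 45.56.
F_Q/F_N = (L_Q/L_N)/(d_Q/d_N)² = 45.56/4.000 = 11.39.
m_Q − m_N = −2.5 log₁₀(11.39) = -2.64.

-2.64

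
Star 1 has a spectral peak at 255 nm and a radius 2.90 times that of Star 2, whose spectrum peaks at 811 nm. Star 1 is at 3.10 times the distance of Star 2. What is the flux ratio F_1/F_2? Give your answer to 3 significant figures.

89.5

Wien's law: T_1/T_2 = λ_2/λ_1 = 811/255 = 3.180.
L_1/L_2 = (R_1/R_2)²(T_1/T_2)⁴ = (2.90)²(3.180)⁴ = 860.4.
F_1/F_2 = (L_1/L_2)/(d_1/d_2)² = 860.4/(3.10)² = 89.54.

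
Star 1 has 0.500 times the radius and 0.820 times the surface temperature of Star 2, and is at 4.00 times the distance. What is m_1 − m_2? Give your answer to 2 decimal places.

5.38

L_1/L_2 = (0.500)²(0.820)⁴ = 0.1130.
F_1/F_2 = (L_1/L_2)/(d_1/d_2)² = 0.1130/16.00 = 0.007064.
m_1 − m_2 = −2.5 log₁₀(0.007064) = 5.38.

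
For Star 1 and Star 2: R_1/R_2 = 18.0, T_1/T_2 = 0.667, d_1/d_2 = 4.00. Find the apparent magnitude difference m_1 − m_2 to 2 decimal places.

-1.51

L_1/L_2 = (18.0)²(0.667)⁴ = 64.13.
F_1/F_2 = (L_1/L_2)/(d_1/d_2)² = 64.13/16.00 = 4.008.
m_1 − m_2 = −2.5 log₁₀(4.008) = -1.51.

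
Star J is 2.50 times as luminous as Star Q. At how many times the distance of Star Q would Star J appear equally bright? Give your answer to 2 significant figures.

Equal flux requires L_J/d_J² = L_Q/d_Q², so d_J/d_Q = √(L_J/L_Q)
= √(2.50) = 1.581.

1.6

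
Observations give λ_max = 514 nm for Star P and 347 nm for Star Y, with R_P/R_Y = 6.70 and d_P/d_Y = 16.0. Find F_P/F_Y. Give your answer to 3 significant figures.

0.0364

Wien's law: T_P/T_Y = λ_Y/λ_P = 347/514 = 0.6751.
L_P/L_Y = (R_P/R_Y)²(T_P/T_Y)⁴ = (6.70)²(0.6751)⁴ = 9.324.
F_P/F_Y = (L_P/L_Y)/(d_P/d_Y)² = 9.324/(16.0)² = 0.03642.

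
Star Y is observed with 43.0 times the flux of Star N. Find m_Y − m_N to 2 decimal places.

-4.08

m_Y − m_N = −2.5 log₁₀(F_Y/F_N) = −2.5 log₁₀(43.0) = −2.5 × (1.633) = -4.084.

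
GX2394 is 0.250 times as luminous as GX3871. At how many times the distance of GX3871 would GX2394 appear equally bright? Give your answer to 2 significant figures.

Equal flux requires L_GX2394/d_GX2394² = L_GX3871/d_GX3871², so d_GX2394/d_GX3871 = √(L_GX2394/L_GX3871)
= √(0.250) = 0.5000.

0.50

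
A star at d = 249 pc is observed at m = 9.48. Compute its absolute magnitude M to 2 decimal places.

2.50

M = m − 5 log₁₀(d/10 pc) = 9.48 − 5 log₁₀(249/10)
  = 9.48 − 5 × 1.396 = 9.48 − 6.98 = 2.50.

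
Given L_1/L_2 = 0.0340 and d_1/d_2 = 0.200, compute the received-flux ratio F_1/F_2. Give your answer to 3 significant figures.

F = L/(4πd²), so F_1/F_2 = (L_1/L_2) / (d_1/d_2)²
= 0.0340 / (0.200)² = 0.0340 / 0.04000 = 0.8500.

0.850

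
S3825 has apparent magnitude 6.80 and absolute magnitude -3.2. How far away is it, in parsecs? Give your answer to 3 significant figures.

1.00×10^3 pc

m − M = 5 log₁₀(d/10 pc)
6.80 − (-3.2) = 10.00 = 5 log₁₀(d/10)
d = 10 × 10^(10.00/5) = 10 × 10^2.000 = 1000 pc.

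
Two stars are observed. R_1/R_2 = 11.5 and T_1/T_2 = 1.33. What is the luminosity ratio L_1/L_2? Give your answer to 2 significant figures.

From the Stefan–Boltzmann law, L ∝ R²T⁴, so
L_1/L_2 = (R_1/R_2)² (T_1/T_2)⁴ = (11.5)² × (1.33)⁴ = 132.2 × 3.129 = 413.8.

4.1×10^2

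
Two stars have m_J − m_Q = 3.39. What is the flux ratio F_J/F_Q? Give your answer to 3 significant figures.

0.0441

F_J/F_Q = 10^(−(m_J − m_Q)/2.5) = 10^(-3.39/2.5) = 10^-1.356 = 0.04406.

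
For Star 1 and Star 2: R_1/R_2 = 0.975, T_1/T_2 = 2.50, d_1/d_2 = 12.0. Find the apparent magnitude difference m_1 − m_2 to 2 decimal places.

1.47

L_1/L_2 = (0.975)²(2.50)⁴ = 37.13.
F_1/F_2 = (L_1/L_2)/(d_1/d_2)² = 37.13/144.0 = 0.2579.
m_1 − m_2 = −2.5 log₁₀(0.2579) = 1.47.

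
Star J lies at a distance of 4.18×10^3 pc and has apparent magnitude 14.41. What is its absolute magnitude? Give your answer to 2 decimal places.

M = m − 5 log₁₀(d/10 pc) = 14.41 − 5 log₁₀(4.18×10^3/10)
  = 14.41 − 5 × 2.621 = 14.41 − 13.11 = 1.30.

1.30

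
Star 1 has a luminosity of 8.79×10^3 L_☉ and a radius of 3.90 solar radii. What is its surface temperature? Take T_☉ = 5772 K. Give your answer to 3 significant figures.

2.83×10^4 K

T/T_☉ = (L/L_☉)^(1/4) / (R/R_☉)^(1/2)
T = 5772 × (8.79×10^3)^(1/4) / √(3.90) = 5772 × 9.683 / 1.975 = 2.830×10^4 K.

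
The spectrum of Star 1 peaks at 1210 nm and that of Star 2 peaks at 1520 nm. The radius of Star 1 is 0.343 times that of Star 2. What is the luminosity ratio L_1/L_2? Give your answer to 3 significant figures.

0.293

Wien's law gives T ∝ 1/λ_max, so T_1/T_2 = λ_2/λ_1 = 1520/1210 = 1.256.
Then L ∝ R²T⁴ gives L_1/L_2 = (0.343)² × (1.256)⁴ = 0.1176 × 2.490 = 0.2930.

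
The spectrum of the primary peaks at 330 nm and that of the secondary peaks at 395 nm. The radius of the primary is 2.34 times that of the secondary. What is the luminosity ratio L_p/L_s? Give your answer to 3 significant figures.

Wien's law gives T ∝ 1/λ_max, so T_p/T_s = λ_s/λ_p = 395/330 = 1.197.
Then L ∝ R²T⁴ gives L_p/L_s = (2.34)² × (1.197)⁴ = 5.476 × 2.053 = 11.24.

11.2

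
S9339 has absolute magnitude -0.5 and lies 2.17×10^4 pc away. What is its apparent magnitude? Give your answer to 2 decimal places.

16.18

m = M + 5 log₁₀(d/10 pc) = -0.5 + 5 log₁₀(2.17×10^4/10)
  = -0.5 + 5 × 3.336 = -0.5 + 16.68 = 16.18.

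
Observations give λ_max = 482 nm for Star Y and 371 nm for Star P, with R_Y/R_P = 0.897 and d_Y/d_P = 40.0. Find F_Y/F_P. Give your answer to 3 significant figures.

1.77×10^-4

Wien's law: T_Y/T_P = λ_P/λ_Y = 371/482 = 0.7697.
L_Y/L_P = (R_Y/R_P)²(T_Y/T_P)⁴ = (0.897)²(0.7697)⁴ = 0.2824.
F_Y/F_P = (L_Y/L_P)/(d_Y/d_P)² = 0.2824/(40.0)² = 1.765×10^-4.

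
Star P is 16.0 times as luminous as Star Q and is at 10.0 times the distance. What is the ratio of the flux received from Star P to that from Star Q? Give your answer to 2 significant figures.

F = L/(4πd²), so F_P/F_Q = (L_P/L_Q) / (d_P/d_Q)²
= 16.0 / (10.0)² = 16.0 / 100.0 = 0.1600.

0.16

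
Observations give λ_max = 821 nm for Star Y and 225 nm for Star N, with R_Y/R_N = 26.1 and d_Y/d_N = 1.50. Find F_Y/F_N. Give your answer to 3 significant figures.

1.71

Wien's law: T_Y/T_N = λ_N/λ_Y = 225/821 = 0.2741.
L_Y/L_N = (R_Y/R_N)²(T_Y/T_N)⁴ = (26.1)²(0.2741)⁴ = 3.843.
F_Y/F_N = (L_Y/L_N)/(d_Y/d_N)² = 3.843/(1.50)² = 1.708.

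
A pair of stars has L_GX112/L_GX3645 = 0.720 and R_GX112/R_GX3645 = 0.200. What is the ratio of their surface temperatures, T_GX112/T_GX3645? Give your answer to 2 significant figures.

L ∝ R²T⁴ gives T ∝ (L/R²)^(1/4), so
T_GX112/T_GX3645 = (0.720 / 0.200²)^(1/4) = (18.00)^(1/4) = 2.060.

2.1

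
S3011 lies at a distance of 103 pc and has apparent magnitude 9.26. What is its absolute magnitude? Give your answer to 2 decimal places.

M = m − 5 log₁₀(d/10 pc) = 9.26 − 5 log₁₀(103/10)
  = 9.26 − 5 × 1.013 = 9.26 − 5.06 = 4.20.

4.20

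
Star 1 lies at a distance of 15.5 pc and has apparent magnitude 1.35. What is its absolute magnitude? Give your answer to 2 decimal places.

0.40

M = m − 5 log₁₀(d/10 pc) = 1.35 − 5 log₁₀(15.5/10)
  = 1.35 − 5 × 0.190 = 1.35 − 0.95 = 0.40.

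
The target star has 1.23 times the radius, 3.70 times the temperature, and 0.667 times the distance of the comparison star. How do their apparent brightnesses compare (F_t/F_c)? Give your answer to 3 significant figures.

L_t/L_c = (R_t/R_c)²(T_t/T_c)⁴ = (1.23)² × (3.70)⁴ = 283.5.
F_t/F_c = (L_t/L_c)/(d_t/d_c)² = 283.5 / (0.667)² = 637.3.

637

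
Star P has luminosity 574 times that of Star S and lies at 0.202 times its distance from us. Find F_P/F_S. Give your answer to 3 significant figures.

F = L/(4πd²), so F_P/F_S = (L_P/L_S) / (d_P/d_S)²
= 574 / (0.202)² = 574 / 0.04080 = 1.407×10^4.

1.41×10^4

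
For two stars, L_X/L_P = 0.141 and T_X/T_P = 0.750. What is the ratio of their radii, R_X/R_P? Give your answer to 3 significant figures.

0.668

L ∝ R²T⁴ gives R ∝ √L / T², so
R_X/R_P = √(0.141) / (0.750)² = 0.3755 / 0.5625 = 0.6676.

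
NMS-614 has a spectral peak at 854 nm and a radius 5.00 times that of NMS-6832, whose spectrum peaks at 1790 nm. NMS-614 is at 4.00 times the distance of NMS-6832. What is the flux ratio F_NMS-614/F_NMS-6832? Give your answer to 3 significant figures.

Wien's law: T_NMS-614/T_NMS-6832 = λ_NMS-6832/λ_NMS-614 = 1790/854 = 2.096.
L_NMS-614/L_NMS-6832 = (R_NMS-614/R_NMS-6832)²(T_NMS-614/T_NMS-6832)⁴ = (5.00)²(2.096)⁴ = 482.5.
F_NMS-614/F_NMS-6832 = (L_NMS-614/L_NMS-6832)/(d_NMS-614/d_NMS-6832)² = 482.5/(4.00)² = 30.16.

30.2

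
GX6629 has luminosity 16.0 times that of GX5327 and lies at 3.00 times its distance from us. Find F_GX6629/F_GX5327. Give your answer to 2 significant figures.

1.8

F = L/(4πd²), so F_GX6629/F_GX5327 = (L_GX6629/L_GX5327) / (d_GX6629/d_GX5327)²
= 16.0 / (3.00)² = 16.0 / 9.000 = 1.778.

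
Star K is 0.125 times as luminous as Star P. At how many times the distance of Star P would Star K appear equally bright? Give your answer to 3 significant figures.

0.354

Equal flux requires L_K/d_K² = L_P/d_P², so d_K/d_P = √(L_K/L_P)
= √(0.125) = 0.3536.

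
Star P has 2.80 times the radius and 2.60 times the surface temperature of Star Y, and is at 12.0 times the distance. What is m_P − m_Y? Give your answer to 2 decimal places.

-0.99

L_P/L_Y = (2.80)²(2.60)⁴ = 358.3.
F_P/F_Y = (L_P/L_Y)/(d_P/d_Y)² = 358.3/144.0 = 2.488.
m_P − m_Y = −2.5 log₁₀(2.488) = -0.99.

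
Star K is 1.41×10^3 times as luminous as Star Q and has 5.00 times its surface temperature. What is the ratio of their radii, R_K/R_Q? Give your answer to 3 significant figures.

1.50

L ∝ R²T⁴ gives R ∝ √L / T², so
R_K/R_Q = √(1.41×10^3) / (5.00)² = 37.55 / 25.00 = 1.502.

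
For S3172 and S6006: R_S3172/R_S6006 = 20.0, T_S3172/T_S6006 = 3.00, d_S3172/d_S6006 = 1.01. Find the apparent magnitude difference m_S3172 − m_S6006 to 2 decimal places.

-11.25

L_S3172/L_S6006 = (20.0)²(3.00)⁴ = 3.240×10^4.
F_S3172/F_S6006 = (L_S3172/L_S6006)/(d_S3172/d_S6006)² = 3.240×10^4/1.020 = 3.176×10^4.
m_S3172 − m_S6006 = −2.5 log₁₀(3.176×10^4) = -11.25.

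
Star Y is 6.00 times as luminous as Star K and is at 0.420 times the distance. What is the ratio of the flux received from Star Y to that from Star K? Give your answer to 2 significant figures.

F = L/(4πd²), so F_Y/F_K = (L_Y/L_K) / (d_Y/d_K)²
= 6.00 / (0.420)² = 6.00 / 0.1764 = 34.01.

34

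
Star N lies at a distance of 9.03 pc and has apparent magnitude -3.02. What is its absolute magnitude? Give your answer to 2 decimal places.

M = m − 5 log₁₀(d/10 pc) = -3.02 − 5 log₁₀(9.03/10)
  = -3.02 − 5 × -0.044 = -3.02 − -0.22 = -2.80.

-2.80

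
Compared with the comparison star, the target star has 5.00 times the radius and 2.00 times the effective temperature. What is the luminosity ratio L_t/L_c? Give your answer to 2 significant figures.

4.0×10^2

From the Stefan–Boltzmann law, L ∝ R²T⁴, so
L_t/L_c = (R_t/R_c)² (T_t/T_c)⁴ = (5.00)² × (2.00)⁴ = 25.00 × 16.00 = 400.0.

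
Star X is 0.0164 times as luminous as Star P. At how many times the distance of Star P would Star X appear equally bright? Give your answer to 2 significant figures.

0.13

Equal flux requires L_X/d_X² = L_P/d_P², so d_X/d_P = √(L_X/L_P)
= √(0.0164) = 0.1281.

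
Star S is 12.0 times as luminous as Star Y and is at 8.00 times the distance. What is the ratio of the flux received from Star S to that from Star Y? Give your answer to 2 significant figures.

0.19

F = L/(4πd²), so F_S/F_Y = (L_S/L_Y) / (d_S/d_Y)²
= 12.0 / (8.00)² = 12.0 / 64.00 = 0.1875.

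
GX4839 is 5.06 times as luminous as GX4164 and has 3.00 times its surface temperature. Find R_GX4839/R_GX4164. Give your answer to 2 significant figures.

L ∝ R²T⁴ gives R ∝ √L / T², so
R_GX4839/R_GX4164 = √(5.06) / (3.00)² = 2.249 / 9.000 = 0.2499.

0.25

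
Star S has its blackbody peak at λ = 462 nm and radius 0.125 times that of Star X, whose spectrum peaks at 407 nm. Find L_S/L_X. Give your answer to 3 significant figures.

Wien's law gives T ∝ 1/λ_max, so T_S/T_X = λ_X/λ_S = 407/462 = 0.8810.
Then L ∝ R²T⁴ gives L_S/L_X = (0.125)² × (0.8810)⁴ = 0.01562 × 0.6023 = 0.009411.

0.00941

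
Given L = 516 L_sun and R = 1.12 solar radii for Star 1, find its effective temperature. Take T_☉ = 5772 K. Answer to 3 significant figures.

2.60×10^4 K

T/T_☉ = (L/L_☉)^(1/4) / (R/R_☉)^(1/2)
T = 5772 × (516)^(1/4) / √(1.12) = 5772 × 4.766 / 1.058 = 2.599×10^4 K.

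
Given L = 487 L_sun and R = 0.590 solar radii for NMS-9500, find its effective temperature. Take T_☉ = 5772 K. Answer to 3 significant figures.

T/T_☉ = (L/L_☉)^(1/4) / (R/R_☉)^(1/2)
T = 5772 × (487)^(1/4) / √(0.590) = 5772 × 4.698 / 0.7681 = 3.530×10^4 K.

3.53×10^4 K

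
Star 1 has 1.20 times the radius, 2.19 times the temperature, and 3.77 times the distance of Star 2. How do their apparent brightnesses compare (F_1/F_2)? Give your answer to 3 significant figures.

L_1/L_2 = (R_1/R_2)²(T_1/T_2)⁴ = (1.20)² × (2.19)⁴ = 33.12.
F_1/F_2 = (L_1/L_2)/(d_1/d_2)² = 33.12 / (3.77)² = 2.331.

2.33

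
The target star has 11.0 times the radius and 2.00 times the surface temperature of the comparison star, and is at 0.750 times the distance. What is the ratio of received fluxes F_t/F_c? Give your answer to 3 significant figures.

3.44×10^3

L_t/L_c = (R_t/R_c)²(T_t/T_c)⁴ = (11.0)² × (2.00)⁴ = 1936.
F_t/F_c = (L_t/L_c)/(d_t/d_c)² = 1936 / (0.750)² = 3442.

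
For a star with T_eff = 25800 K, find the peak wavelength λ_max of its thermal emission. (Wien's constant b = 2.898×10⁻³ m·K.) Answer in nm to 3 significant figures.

112 nm

λ_max = b/T = 2.898×10⁻³ / 25800 = 1.12×10^-7 m = 112.3 nm.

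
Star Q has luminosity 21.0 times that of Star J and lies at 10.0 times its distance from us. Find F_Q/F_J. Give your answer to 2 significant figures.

F = L/(4πd²), so F_Q/F_J = (L_Q/L_J) / (d_Q/d_J)²
= 21.0 / (10.0)² = 21.0 / 100.0 = 0.2100.

0.21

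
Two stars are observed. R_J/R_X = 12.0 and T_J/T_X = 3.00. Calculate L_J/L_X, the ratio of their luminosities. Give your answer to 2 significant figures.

From the Stefan–Boltzmann law, L ∝ R²T⁴, so
L_J/L_X = (R_J/R_X)² (T_J/T_X)⁴ = (12.0)² × (3.00)⁴ = 144.0 × 81.00 = 1.166×10^4.

1.2×10^4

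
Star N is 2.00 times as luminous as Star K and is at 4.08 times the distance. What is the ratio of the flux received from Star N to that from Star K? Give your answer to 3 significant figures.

0.120

F = L/(4πd²), so F_N/F_K = (L_N/L_K) / (d_N/d_K)²
= 2.00 / (4.08)² = 2.00 / 16.65 = 0.1201.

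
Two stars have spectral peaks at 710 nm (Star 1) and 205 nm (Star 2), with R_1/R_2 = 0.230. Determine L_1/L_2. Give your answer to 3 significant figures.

3.68×10^-4

Wien's law gives T ∝ 1/λ_max, so T_1/T_2 = λ_2/λ_1 = 205/710 = 0.2887.
Then L ∝ R²T⁴ gives L_1/L_2 = (0.230)² × (0.2887)⁴ = 0.05290 × 0.006950 = 3.677×10^-4.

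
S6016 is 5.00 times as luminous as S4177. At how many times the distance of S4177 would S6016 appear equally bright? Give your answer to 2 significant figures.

Equal flux requires L_S6016/d_S6016² = L_S4177/d_S4177², so d_S6016/d_S4177 = √(L_S6016/L_S4177)
= √(5.00) = 2.236.

2.2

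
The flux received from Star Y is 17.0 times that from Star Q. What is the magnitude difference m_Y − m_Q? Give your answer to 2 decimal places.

-3.08

m_Y − m_Q = −2.5 log₁₀(F_Y/F_Q) = −2.5 log₁₀(17.0) = −2.5 × (1.230) = -3.076.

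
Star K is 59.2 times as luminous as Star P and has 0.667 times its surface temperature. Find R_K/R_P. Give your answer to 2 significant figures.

L ∝ R²T⁴ gives R ∝ √L / T², so
R_K/R_P = √(59.2) / (0.667)² = 7.694 / 0.4449 = 17.29.

17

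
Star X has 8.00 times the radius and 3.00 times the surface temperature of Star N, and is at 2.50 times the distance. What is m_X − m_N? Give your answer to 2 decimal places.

L_X/L_N = (8.00)²(3.00)⁴ = 5184.
F_X/F_N = (L_X/L_N)/(d_X/d_N)² = 5184/6.250 = 829.4.
m_X − m_N = −2.5 log₁₀(829.4) = -7.30.

-7.30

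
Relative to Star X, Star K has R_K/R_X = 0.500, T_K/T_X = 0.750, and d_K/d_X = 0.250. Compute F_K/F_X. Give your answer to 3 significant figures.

L_K/L_X = (R_K/R_X)²(T_K/T_X)⁴ = (0.500)² × (0.750)⁴ = 0.07910.
F_K/F_X = (L_K/L_X)/(d_K/d_X)² = 0.07910 / (0.250)² = 1.266.

1.27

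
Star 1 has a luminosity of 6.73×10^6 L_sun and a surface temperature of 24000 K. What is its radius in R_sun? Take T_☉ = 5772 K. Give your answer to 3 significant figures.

R/R_☉ = √(L/L_☉) / (T/T_☉)² = √(6.73×10^6) / (4.158)²
       = 2594 / 17.29 = 150.1.

150 R_sun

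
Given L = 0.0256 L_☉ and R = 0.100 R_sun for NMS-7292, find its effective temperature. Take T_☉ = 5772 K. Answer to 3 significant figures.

T/T_☉ = (L/L_☉)^(1/4) / (R/R_☉)^(1/2)
T = 5772 × (0.0256)^(1/4) / √(0.100) = 5772 × 0.4000 / 0.3162 = 7301 K.

7.30×10^3 K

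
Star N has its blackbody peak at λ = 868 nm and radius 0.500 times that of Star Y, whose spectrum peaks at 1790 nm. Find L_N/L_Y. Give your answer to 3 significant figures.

4.52

Wien's law gives T ∝ 1/λ_max, so T_N/T_Y = λ_Y/λ_N = 1790/868 = 2.062.
Then L ∝ R²T⁴ gives L_N/L_Y = (0.500)² × (2.062)⁴ = 0.2500 × 18.09 = 4.521.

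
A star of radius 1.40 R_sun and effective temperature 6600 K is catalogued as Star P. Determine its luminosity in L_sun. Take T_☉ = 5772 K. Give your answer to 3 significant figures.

L/L_☉ = (R/R_☉)² (T/T_☉)⁴ = (1.40)² × (6600/5772)⁴
       = 1.960 × (1.143)⁴ = 1.960 × 1.710 = 3.351.

3.35 L_sun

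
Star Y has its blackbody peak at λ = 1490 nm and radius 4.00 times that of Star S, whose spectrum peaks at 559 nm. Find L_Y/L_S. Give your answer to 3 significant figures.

Wien's law gives T ∝ 1/λ_max, so T_Y/T_S = λ_S/λ_Y = 559/1490 = 0.3752.
Then L ∝ R²T⁴ gives L_Y/L_S = (4.00)² × (0.3752)⁴ = 16.00 × 0.01981 = 0.3170.

0.317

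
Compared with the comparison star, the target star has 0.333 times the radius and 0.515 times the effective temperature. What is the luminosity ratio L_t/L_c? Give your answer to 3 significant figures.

From the Stefan–Boltzmann law, L ∝ R²T⁴, so
L_t/L_c = (R_t/R_c)² (T_t/T_c)⁴ = (0.333)² × (0.515)⁴ = 0.1109 × 0.07034 = 0.007800.

0.00780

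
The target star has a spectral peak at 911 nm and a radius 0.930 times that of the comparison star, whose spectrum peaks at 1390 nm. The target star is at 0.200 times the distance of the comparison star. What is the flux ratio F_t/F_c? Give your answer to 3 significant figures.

117

Wien's law: T_t/T_c = λ_c/λ_t = 1390/911 = 1.526.
L_t/L_c = (R_t/R_c)²(T_t/T_c)⁴ = (0.930)²(1.526)⁴ = 4.688.
F_t/F_c = (L_t/L_c)/(d_t/d_c)² = 4.688/(0.200)² = 117.2.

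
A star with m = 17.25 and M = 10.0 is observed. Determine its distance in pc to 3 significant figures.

282 pc

m − M = 5 log₁₀(d/10 pc)
17.25 − (10.0) = 7.25 = 5 log₁₀(d/10)
d = 10 × 10^(7.25/5) = 10 × 10^1.450 = 281.8 pc.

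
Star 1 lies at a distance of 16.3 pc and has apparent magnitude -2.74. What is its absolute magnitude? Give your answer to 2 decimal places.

-3.80

M = m − 5 log₁₀(d/10 pc) = -2.74 − 5 log₁₀(16.3/10)
  = -2.74 − 5 × 0.212 = -2.74 − 1.06 = -3.80.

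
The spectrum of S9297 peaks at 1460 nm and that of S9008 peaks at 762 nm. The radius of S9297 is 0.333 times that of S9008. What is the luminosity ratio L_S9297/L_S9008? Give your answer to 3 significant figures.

Wien's law gives T ∝ 1/λ_max, so T_S9297/T_S9008 = λ_S9008/λ_S9297 = 762/1460 = 0.5219.
Then L ∝ R²T⁴ gives L_S9297/L_S9008 = (0.333)² × (0.5219)⁴ = 0.1109 × 0.07420 = 0.008228.

0.00823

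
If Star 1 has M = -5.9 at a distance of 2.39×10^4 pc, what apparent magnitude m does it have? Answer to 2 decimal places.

10.99

m = M + 5 log₁₀(d/10 pc) = -5.9 + 5 log₁₀(2.39×10^4/10)
  = -5.9 + 5 × 3.378 = -5.9 + 16.89 = 10.99.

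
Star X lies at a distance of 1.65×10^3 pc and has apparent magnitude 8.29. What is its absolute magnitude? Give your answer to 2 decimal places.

-2.80

M = m − 5 log₁₀(d/10 pc) = 8.29 − 5 log₁₀(1.65×10^3/10)
  = 8.29 − 5 × 2.217 = 8.29 − 11.09 = -2.80.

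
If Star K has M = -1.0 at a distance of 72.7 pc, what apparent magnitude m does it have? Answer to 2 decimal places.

3.31

m = M + 5 log₁₀(d/10 pc) = -1.0 + 5 log₁₀(72.7/10)
  = -1.0 + 5 × 0.862 = -1.0 + 4.31 = 3.31.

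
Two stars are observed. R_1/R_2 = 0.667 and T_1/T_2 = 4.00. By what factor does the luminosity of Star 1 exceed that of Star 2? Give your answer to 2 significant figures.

1.1×10^2

From the Stefan–Boltzmann law, L ∝ R²T⁴, so
L_1/L_2 = (R_1/R_2)² (T_1/T_2)⁴ = (0.667)² × (4.00)⁴ = 0.4449 × 256.0 = 113.9.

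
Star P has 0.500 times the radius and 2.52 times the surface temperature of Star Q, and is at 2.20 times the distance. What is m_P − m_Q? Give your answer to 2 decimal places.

-0.80

L_P/L_Q = (0.500)²(2.52)⁴ = 10.08.
F_P/F_Q = (L_P/L_Q)/(d_P/d_Q)² = 10.08/4.840 = 2.083.
m_P − m_Q = −2.5 log₁₀(2.083) = -0.80.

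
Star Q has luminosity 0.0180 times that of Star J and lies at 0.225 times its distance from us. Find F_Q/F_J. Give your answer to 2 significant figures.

F = L/(4πd²), so F_Q/F_J = (L_Q/L_J) / (d_Q/d_J)²
= 0.0180 / (0.225)² = 0.0180 / 0.05063 = 0.3556.

0.36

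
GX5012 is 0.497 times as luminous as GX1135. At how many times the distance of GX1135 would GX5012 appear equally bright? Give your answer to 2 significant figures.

Equal flux requires L_GX5012/d_GX5012² = L_GX1135/d_GX1135², so d_GX5012/d_GX1135 = √(L_GX5012/L_GX1135)
= √(0.497) = 0.7050.

0.70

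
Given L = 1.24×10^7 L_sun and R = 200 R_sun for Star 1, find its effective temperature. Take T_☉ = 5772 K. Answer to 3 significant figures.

2.42×10^4 K

T/T_☉ = (L/L_☉)^(1/4) / (R/R_☉)^(1/2)
T = 5772 × (1.24×10^7)^(1/4) / √(200) = 5772 × 59.34 / 14.14 = 2.422×10^4 K.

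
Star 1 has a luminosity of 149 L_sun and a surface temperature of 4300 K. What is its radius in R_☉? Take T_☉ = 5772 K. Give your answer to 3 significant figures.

R/R_☉ = √(L/L_☉) / (T/T_☉)² = √(149) / (0.7450)²
       = 12.21 / 0.5550 = 21.99.

22.0 R_☉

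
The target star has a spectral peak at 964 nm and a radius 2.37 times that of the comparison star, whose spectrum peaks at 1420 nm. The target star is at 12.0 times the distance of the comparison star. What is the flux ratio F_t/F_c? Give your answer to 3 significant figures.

0.184

Wien's law: T_t/T_c = λ_c/λ_t = 1420/964 = 1.473.
L_t/L_c = (R_t/R_c)²(T_t/T_c)⁴ = (2.37)²(1.473)⁴ = 26.44.
F_t/F_c = (L_t/L_c)/(d_t/d_c)² = 26.44/(12.0)² = 0.1836.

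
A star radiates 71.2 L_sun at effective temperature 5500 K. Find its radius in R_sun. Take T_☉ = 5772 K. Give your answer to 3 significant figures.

9.29 R_sun

R/R_☉ = √(L/L_☉) / (T/T_☉)² = √(71.2) / (0.9529)²
       = 8.438 / 0.9080 = 9.293.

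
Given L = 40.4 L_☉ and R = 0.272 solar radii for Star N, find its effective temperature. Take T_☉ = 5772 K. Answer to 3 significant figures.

2.79×10^4 K

T/T_☉ = (L/L_☉)^(1/4) / (R/R_☉)^(1/2)
T = 5772 × (40.4)^(1/4) / √(0.272) = 5772 × 2.521 / 0.5215 = 2.790×10^4 K.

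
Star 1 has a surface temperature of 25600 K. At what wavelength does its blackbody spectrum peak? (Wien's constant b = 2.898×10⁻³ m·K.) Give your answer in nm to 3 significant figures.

113 nm

λ_max = b/T = 2.898×10⁻³ / 25600 = 1.13×10^-7 m = 113.2 nm.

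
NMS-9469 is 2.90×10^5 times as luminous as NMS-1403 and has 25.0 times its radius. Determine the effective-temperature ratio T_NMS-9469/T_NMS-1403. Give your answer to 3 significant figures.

L ∝ R²T⁴ gives T ∝ (L/R²)^(1/4), so
T_NMS-9469/T_NMS-1403 = (2.90×10^5 / 25.0²)^(1/4) = (464.0)^(1/4) = 4.641.

4.64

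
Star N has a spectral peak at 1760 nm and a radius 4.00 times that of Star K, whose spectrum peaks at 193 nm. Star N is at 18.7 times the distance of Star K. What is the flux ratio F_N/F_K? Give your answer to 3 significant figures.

6.62×10^-6

Wien's law: T_N/T_K = λ_K/λ_N = 193/1760 = 0.1097.
L_N/L_K = (R_N/R_K)²(T_N/T_K)⁴ = (4.00)²(0.1097)⁴ = 0.002314.
F_N/F_K = (L_N/L_K)/(d_N/d_K)² = 0.002314/(18.7)² = 6.616×10^-6.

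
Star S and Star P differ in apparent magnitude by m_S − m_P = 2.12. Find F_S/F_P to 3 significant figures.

F_S/F_P = 10^(−(m_S − m_P)/2.5) = 10^(-2.12/2.5) = 10^-0.848 = 0.1419.

0.142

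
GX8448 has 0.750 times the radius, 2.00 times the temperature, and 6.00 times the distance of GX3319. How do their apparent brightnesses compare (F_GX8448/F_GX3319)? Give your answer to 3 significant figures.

0.250

L_GX8448/L_GX3319 = (R_GX8448/R_GX3319)²(T_GX8448/T_GX3319)⁴ = (0.750)² × (2.00)⁴ = 9.000.
F_GX8448/F_GX3319 = (L_GX8448/L_GX3319)/(d_GX8448/d_GX3319)² = 9.000 / (6.00)² = 0.2500.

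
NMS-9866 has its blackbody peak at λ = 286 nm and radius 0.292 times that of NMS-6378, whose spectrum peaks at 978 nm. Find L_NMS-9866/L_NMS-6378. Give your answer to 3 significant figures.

Wien's law gives T ∝ 1/λ_max, so T_NMS-9866/T_NMS-6378 = λ_NMS-6378/λ_NMS-9866 = 978/286 = 3.420.
Then L ∝ R²T⁴ gives L_NMS-9866/L_NMS-6378 = (0.292)² × (3.420)⁴ = 0.08526 × 136.7 = 11.66.

11.7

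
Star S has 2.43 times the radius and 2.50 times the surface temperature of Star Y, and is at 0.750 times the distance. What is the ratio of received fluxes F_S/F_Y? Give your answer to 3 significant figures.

410

L_S/L_Y = (R_S/R_Y)²(T_S/T_Y)⁴ = (2.43)² × (2.50)⁴ = 230.7.
F_S/F_Y = (L_S/L_Y)/(d_S/d_Y)² = 230.7 / (0.750)² = 410.1.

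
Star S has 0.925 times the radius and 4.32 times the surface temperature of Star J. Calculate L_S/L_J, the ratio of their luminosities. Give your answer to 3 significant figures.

298

From the Stefan–Boltzmann law, L ∝ R²T⁴, so
L_S/L_J = (R_S/R_J)² (T_S/T_J)⁴ = (0.925)² × (4.32)⁴ = 0.8556 × 348.3 = 298.0.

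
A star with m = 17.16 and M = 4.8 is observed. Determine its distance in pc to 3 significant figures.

2.96×10^3 pc

m − M = 5 log₁₀(d/10 pc)
17.16 − (4.8) = 12.36 = 5 log₁₀(d/10)
d = 10 × 10^(12.36/5) = 10 × 10^2.472 = 2965 pc.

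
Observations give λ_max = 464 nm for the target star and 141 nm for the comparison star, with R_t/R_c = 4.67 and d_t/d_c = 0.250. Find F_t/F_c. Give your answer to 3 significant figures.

Wien's law: T_t/T_c = λ_c/λ_t = 141/464 = 0.3039.
L_t/L_c = (R_t/R_c)²(T_t/T_c)⁴ = (4.67)²(0.3039)⁴ = 0.1860.
F_t/F_c = (L_t/L_c)/(d_t/d_c)² = 0.1860/(0.250)² = 2.975.

2.98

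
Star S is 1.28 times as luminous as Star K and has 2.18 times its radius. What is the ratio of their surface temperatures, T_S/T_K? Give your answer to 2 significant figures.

0.72

L ∝ R²T⁴ gives T ∝ (L/R²)^(1/4), so
T_S/T_K = (1.28 / 2.18²)^(1/4) = (0.2693)^(1/4) = 0.7204.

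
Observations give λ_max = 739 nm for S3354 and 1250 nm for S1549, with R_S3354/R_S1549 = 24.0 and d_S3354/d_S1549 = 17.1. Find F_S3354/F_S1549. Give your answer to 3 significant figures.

Wien's law: T_S3354/T_S1549 = λ_S1549/λ_S3354 = 1250/739 = 1.691.
L_S3354/L_S1549 = (R_S3354/R_S1549)²(T_S3354/T_S1549)⁴ = (24.0)²(1.691)⁴ = 4715.
F_S3354/F_S1549 = (L_S3354/L_S1549)/(d_S3354/d_S1549)² = 4715/(17.1)² = 16.12.

16.1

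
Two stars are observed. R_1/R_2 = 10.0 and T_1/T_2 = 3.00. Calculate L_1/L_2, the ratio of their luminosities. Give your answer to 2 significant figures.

From the Stefan–Boltzmann law, L ∝ R²T⁴, so
L_1/L_2 = (R_1/R_2)² (T_1/T_2)⁴ = (10.0)² × (3.00)⁴ = 100.0 × 81.00 = 8100.

8.1×10^3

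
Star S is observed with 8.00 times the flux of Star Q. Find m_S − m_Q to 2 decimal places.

-2.26

m_S − m_Q = −2.5 log₁₀(F_S/F_Q) = −2.5 log₁₀(8.00) = −2.5 × (0.903) = -2.258.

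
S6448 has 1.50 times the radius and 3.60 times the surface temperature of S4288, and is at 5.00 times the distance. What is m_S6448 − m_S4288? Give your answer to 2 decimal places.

L_S6448/L_S4288 = (1.50)²(3.60)⁴ = 377.9.
F_S6448/F_S4288 = (L_S6448/L_S4288)/(d_S6448/d_S4288)² = 377.9/25.00 = 15.12.
m_S6448 − m_S4288 = −2.5 log₁₀(15.12) = -2.95.

-2.95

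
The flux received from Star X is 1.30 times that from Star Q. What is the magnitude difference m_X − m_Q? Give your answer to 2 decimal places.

m_X − m_Q = −2.5 log₁₀(F_X/F_Q) = −2.5 log₁₀(1.30) = −2.5 × (0.114) = -0.285.

-0.28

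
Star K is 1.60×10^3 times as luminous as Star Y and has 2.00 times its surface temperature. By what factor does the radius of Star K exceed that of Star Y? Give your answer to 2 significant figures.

L ∝ R²T⁴ gives R ∝ √L / T², so
R_K/R_Y = √(1.60×10^3) / (2.00)² = 40.00 / 4.000 = 10.00.

10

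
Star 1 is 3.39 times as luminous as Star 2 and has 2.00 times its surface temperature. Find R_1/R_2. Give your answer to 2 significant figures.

0.46

L ∝ R²T⁴ gives R ∝ √L / T², so
R_1/R_2 = √(3.39) / (2.00)² = 1.841 / 4.000 = 0.4603.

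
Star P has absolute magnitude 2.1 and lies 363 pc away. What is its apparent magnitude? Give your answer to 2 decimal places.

m = M + 5 log₁₀(d/10 pc) = 2.1 + 5 log₁₀(363/10)
  = 2.1 + 5 × 1.560 = 2.1 + 7.80 = 9.90.

9.90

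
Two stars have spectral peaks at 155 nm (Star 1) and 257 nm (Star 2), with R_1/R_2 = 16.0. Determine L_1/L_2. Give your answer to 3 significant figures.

Wien's law gives T ∝ 1/λ_max, so T_1/T_2 = λ_2/λ_1 = 257/155 = 1.658.
Then L ∝ R²T⁴ gives L_1/L_2 = (16.0)² × (1.658)⁴ = 256.0 × 7.558 = 1935.

1.93×10^3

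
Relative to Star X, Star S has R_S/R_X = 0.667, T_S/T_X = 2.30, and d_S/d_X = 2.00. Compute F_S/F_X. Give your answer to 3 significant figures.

L_S/L_X = (R_S/R_X)²(T_S/T_X)⁴ = (0.667)² × (2.30)⁴ = 12.45.
F_S/F_X = (L_S/L_X)/(d_S/d_X)² = 12.45 / (2.00)² = 3.112.

3.11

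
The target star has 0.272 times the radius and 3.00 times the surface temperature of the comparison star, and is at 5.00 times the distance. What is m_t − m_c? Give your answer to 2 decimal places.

L_t/L_c = (0.272)²(3.00)⁴ = 5.993.
F_t/F_c = (L_t/L_c)/(d_t/d_c)² = 5.993/25.00 = 0.2397.
m_t − m_c = −2.5 log₁₀(0.2397) = 1.55.

1.55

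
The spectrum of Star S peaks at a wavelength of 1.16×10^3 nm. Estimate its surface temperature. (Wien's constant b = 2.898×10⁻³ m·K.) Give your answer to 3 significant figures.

2.50×10^3 K

T = b/λ_max = 2.898×10⁻³ / (1.16×10^3×10⁻⁹) = 2498 K.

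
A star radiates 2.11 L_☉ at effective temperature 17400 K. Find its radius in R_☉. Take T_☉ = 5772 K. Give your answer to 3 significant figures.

0.160 R_☉

R/R_☉ = √(L/L_☉) / (T/T_☉)² = √(2.11) / (3.015)²
       = 1.453 / 9.088 = 0.1598.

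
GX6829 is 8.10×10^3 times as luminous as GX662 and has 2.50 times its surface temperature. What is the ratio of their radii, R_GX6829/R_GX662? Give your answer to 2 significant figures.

L ∝ R²T⁴ gives R ∝ √L / T², so
R_GX6829/R_GX662 = √(8.10×10^3) / (2.50)² = 90.00 / 6.250 = 14.40.

14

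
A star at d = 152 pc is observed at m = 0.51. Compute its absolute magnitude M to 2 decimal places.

M = m − 5 log₁₀(d/10 pc) = 0.51 − 5 log₁₀(152/10)
  = 0.51 − 5 × 1.182 = 0.51 − 5.91 = -5.40.

-5.40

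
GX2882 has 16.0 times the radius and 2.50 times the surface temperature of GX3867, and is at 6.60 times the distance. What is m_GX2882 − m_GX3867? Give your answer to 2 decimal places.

-5.90

L_GX2882/L_GX3867 = (16.0)²(2.50)⁴ = 1.000×10^4.
F_GX2882/F_GX3867 = (L_GX2882/L_GX3867)/(d_GX2882/d_GX3867)² = 1.000×10^4/43.56 = 229.6.
m_GX2882 − m_GX3867 = −2.5 log₁₀(229.6) = -5.90.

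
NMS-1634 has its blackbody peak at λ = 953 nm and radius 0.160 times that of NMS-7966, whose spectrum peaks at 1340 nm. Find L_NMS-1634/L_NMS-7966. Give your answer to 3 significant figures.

Wien's law gives T ∝ 1/λ_max, so T_NMS-1634/T_NMS-7966 = λ_NMS-7966/λ_NMS-1634 = 1340/953 = 1.406.
Then L ∝ R²T⁴ gives L_NMS-1634/L_NMS-7966 = (0.160)² × (1.406)⁴ = 0.02560 × 3.909 = 0.1001.

0.100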